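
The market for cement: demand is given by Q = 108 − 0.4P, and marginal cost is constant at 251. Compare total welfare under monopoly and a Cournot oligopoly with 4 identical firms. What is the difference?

Total welfare rises by 15.162

Inverting demand: P = 270 − 2.5Q.
The monopolist equates marginal revenue to marginal cost: 270 − 5Q = 251, so Q = 3.8. From demand, P = 260.5.
CS = ½·(270 − 260.5)·3.8 = 18.05; PS = (260.5 − 251)·3.8 = 36.1; TS = 54.15.
In a 4-firm Cournot equilibrium, symmetry and the first-order condition give q = (270 − 251)/(12.5) = 1.52. So Q = 6.08 and P = 254.8.
CS = ½·(270 − 254.8)·6.08 = 46.208; PS = (254.8 − 251)·6.08 = 23.104; TS = 69.312.
Change in total welfare: 69.312 − 54.15 = 15.162.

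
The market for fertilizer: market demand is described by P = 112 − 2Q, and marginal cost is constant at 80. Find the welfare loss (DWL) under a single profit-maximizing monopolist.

DWL = 64

Under competition P = MC = 80, so Q = (112 − 80)/2 = 16.
A monopolist chooses Q where MR = MC. MR = 112 − 4Q; setting this equal to 80 gives Q = 8 and P = 96.
DWL is the triangle between Q = 8 and Q = 16: ½·(16 − 8)·(96 − 80) = 64.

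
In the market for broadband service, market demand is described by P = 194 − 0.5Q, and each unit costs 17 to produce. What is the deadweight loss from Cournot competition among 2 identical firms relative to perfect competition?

Under competition P = MC = 17, so Q = (194 − 17)/0.5 = 354.
In a 2-firm Cournot equilibrium, symmetry and the first-order condition give q = (194 − 17)/(1.5) = 118. So Q = 236 and P = 76.
DWL is the triangle between Q = 236 and Q = 354: ½·(354 − 236)·(76 − 17) = 3481.

DWL = 3481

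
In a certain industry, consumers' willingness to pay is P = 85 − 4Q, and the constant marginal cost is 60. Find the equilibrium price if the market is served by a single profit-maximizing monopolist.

A monopolist chooses Q where MR = MC. MR = 85 − 8Q; setting this equal to 60 gives Q = 3.125 and P = 72.5.

P = 72.5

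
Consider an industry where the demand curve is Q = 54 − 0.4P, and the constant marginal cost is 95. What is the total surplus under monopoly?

TS = 240

Inverting demand: P = 135 − 2.5Q.
The monopolist equates marginal revenue to marginal cost: 135 − 5Q = 95, so Q = 8. From demand, P = 115.
CS = ½·(135 − 115)·8 = 80; PS = (115 − 95)·8 = 160; TS = 240.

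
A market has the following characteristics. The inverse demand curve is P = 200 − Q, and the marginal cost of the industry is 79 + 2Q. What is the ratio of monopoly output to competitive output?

Q_m/Q_c = 0.75

Monopoly sets MR = MC: 200 − 2Q = 79 + 2Q ⇒ Q = 30.25, P = 200 − 30.25 = 169.75.
Competitive equilibrium sets price equal to marginal cost: 200 − Q = 79 + 2Q, so Q = 121/3 and P = 479/3.
Ratio Q_m/Q_c = 30.25/(121/3) = 0.75.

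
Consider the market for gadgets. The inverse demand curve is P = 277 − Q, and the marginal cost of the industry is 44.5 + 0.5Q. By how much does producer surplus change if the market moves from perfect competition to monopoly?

PS rises by 4805

Competitive equilibrium sets price equal to marginal cost: 277 − Q = 44.5 + 0.5Q, so Q = 155 and P = 122.
PS = P·Q − VC(Q) = 122·155 − (44.5·155 + ½·0.5·155²) = 6006.25.
A monopolist chooses Q where MR = MC. MR = 277 − 2Q; setting this equal to 44.5 + 0.5Q gives Q = 93 and P = 184.
PS = P·Q − VC(Q) = 184·93 − (44.5·93 + ½·0.5·93²) = 10811.25.
Change in producer surplus: 10811.25 − 6006.25 = 4805.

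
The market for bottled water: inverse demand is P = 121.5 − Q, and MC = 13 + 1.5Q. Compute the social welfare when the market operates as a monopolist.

TS = 2162.25

The monopolist equates marginal revenue to marginal cost: 121.5 − 2Q = 13 + 1.5Q, so Q = 31. From demand, P = 90.5.
CS = ½·(121.5 − 90.5)·31 = 480.5; PS = (90.5·31 − 13·31 − ½·1.5·31²) = 1681.75; TS = 2162.25.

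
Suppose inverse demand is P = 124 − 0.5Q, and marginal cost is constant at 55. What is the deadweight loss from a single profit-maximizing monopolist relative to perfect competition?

Under competition P = MC = 55, so Q = (124 − 55)/0.5 = 138.
A monopolist chooses Q where MR = MC. MR = 124 − Q; setting this equal to 55 gives Q = 69 and P = 89.5.
DWL is the triangle between Q = 69 and Q = 138: ½·(138 − 69)·(89.5 − 55) = 1190.25.

DWL = 1190.25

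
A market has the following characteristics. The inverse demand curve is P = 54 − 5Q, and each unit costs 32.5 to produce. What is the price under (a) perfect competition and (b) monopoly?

Competition: P = 32.5; Monopoly: P = 43.25

Perfect competition: P = MC = 32.5, so 54 − 5Q = 32.5 and Q = 4.3.
A monopolist chooses Q where MR = MC. MR = 54 − 10Q; setting this equal to 32.5 gives Q = 2.15 and P = 43.25.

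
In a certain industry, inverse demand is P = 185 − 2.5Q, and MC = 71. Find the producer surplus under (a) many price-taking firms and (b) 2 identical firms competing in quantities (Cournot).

Competition: PS = 0; Cournot: PS = 1155.2

Competitive firms price at marginal cost: P = 71, giving Q = 45.6.
PS = (71 − 71)·45.6 = 0.
In a 2-firm Cournot equilibrium, symmetry and the first-order condition give q = (185 − 71)/(7.5) = 15.2. So Q = 30.4 and P = 109.
PS = (109 − 71)·30.4 = 1155.2.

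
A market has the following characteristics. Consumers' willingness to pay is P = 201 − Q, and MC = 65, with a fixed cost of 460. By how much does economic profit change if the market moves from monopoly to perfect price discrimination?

Monopoly sets MR = MC: 201 − 2Q = 65 ⇒ Q = 68, P = 201 − 68 = 133.
Profit = (133 − 65)·68 − 460 = 4164.
Under first-degree price discrimination the firm charges each unit its demand price and produces up to where P = MC, i.e. Q = 136. Consumer surplus is zero; producer surplus equals total surplus.
PS equals the full surplus area, 9248. Profit = 9248 − 460 = 8788.
Change in economic profit: 8788 − 4164 = 4624.

π rises by 4624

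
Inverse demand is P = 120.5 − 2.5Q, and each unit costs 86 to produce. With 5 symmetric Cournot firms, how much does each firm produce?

With 5 symmetric Cournot firms, each firm's FOC gives 120.5 − 15q = 86, so q = 2.3, Q = 5·2.3 = 11.5, and P = 91.75.

q_i = 2.3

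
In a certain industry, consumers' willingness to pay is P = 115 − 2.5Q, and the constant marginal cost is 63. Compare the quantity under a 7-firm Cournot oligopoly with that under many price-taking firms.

In a 7-firm Cournot equilibrium, symmetry and the first-order condition give q = (115 − 63)/(20) = 2.6. So Q = 18.2 and P = 69.5.
Under competition P = MC = 63, so Q = (115 − 63)/2.5 = 20.8.

Cournot: Q = 18.2; Competition: Q = 20.8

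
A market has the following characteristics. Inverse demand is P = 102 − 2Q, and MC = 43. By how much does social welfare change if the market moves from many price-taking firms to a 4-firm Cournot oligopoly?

Under competition P = MC = 43, so Q = (102 − 43)/2 = 29.5.
CS = ½·(102 − 43)·29.5 = 870.25; PS = (43 − 43)·29.5 = 0; TS = 870.25.
Cournot with 4 identical firms: the symmetric best-response condition is 102 − 10q = 43. Each firm produces q = 5.9, total output Q = 23.6, price P = 54.8.
CS = ½·(102 − 54.8)·23.6 = 556.96; PS = (54.8 − 43)·23.6 = 278.48; TS = 835.44.
Change in social welfare: 835.44 − 870.25 = −34.81.

Social welfare falls by 34.81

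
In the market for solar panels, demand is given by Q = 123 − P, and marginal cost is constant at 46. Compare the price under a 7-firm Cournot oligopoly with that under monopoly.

Inverting demand: P = 123 − Q.
In a 7-firm Cournot equilibrium, symmetry and the first-order condition give q = (123 − 46)/(8) = 9.625. So Q = 67.375 and P = 55.625.
A monopolist chooses Q where MR = MC. MR = 123 − 2Q; setting this equal to 46 gives Q = 38.5 and P = 84.5.

Cournot: P = 55.625; Monopoly: P = 84.5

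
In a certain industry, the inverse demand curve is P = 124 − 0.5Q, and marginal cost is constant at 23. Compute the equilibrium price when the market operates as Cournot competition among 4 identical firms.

P = 43.2

Cournot with 4 identical firms: the symmetric best-response condition is 124 − 2.5q = 23. Each firm produces q = 40.4, total output Q = 161.6, price P = 43.2.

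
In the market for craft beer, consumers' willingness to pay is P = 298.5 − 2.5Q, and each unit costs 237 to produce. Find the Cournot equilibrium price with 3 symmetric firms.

P = 252.375

With 3 symmetric Cournot firms, each firm's FOC gives 298.5 − 10q = 237, so q = 6.15, Q = 3·6.15 = 18.45, and P = 252.375.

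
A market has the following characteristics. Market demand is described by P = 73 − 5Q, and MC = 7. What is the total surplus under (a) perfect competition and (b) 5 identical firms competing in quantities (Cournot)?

Competition: TS = 435.6; Cournot: TS = 423.5

Under competition P = MC = 7, so Q = (73 − 7)/5 = 13.2.
CS = ½·(73 − 7)·13.2 = 435.6; PS = (7 − 7)·13.2 = 0; TS = 435.6.
Cournot with 5 identical firms: the symmetric best-response condition is 73 − 30q = 7. Each firm produces q = 2.2, total output Q = 11, price P = 18.
CS = ½·(73 − 18)·11 = 302.5; PS = (18 − 7)·11 = 121; TS = 423.5.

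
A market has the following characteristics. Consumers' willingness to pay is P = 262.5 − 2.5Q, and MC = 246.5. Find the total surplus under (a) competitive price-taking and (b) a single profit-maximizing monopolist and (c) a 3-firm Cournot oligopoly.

Under competition P = MC = 246.5, so Q = (262.5 − 246.5)/2.5 = 6.4.
CS = ½·(262.5 − 246.5)·6.4 = 51.2; PS = (246.5 − 246.5)·6.4 = 0; TS = 51.2.
Monopoly sets MR = MC: 262.5 − 5Q = 246.5 ⇒ Q = 3.2, P = 262.5 − 2.5·3.2 = 254.5.
CS = ½·(262.5 − 254.5)·3.2 = 12.8; PS = (254.5 − 246.5)·3.2 = 25.6; TS = 38.4.
Cournot with 3 identical firms: the symmetric best-response condition is 262.5 − 10q = 246.5. Each firm produces q = 1.6, total output Q = 4.8, price P = 250.5.
CS = ½·(262.5 − 250.5)·4.8 = 28.8; PS = (250.5 − 246.5)·4.8 = 19.2; TS = 48.

Competition: TS = 51.2; Monopoly: TS = 38.4; Cournot: TS = 48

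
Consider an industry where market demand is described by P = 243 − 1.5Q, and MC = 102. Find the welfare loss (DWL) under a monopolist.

Under competition P = MC = 102, so Q = (243 − 102)/1.5 = 94.
The monopolist equates marginal revenue to marginal cost: 243 − 3Q = 102, so Q = 47. From demand, P = 172.5.
DWL is the triangle between Q = 47 and Q = 94: ½·(94 − 47)·(172.5 − 102) = 1656.75.

DWL = 1656.75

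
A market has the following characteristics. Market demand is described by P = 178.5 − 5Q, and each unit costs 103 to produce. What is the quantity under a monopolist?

The monopolist equates marginal revenue to marginal cost: 178.5 − 10Q = 103, so Q = 7.55. From demand, P = 140.75.

Q = 7.55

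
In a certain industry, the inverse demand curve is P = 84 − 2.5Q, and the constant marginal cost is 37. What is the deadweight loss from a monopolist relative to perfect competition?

Under competition P = MC = 37, so Q = (84 − 37)/2.5 = 18.8.
Monopoly sets MR = MC: 84 − 5Q = 37 ⇒ Q = 9.4, P = 84 − 2.5·9.4 = 60.5.
DWL is the triangle between Q = 9.4 and Q = 18.8: ½·(18.8 − 9.4)·(60.5 − 37) = 110.45.

DWL = 110.45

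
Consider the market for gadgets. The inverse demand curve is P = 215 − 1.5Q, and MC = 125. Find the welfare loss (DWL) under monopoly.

Competitive firms price at marginal cost: P = 125, giving Q = 60.
A monopolist chooses Q where MR = MC. MR = 215 − 3Q; setting this equal to 125 gives Q = 30 and P = 170.
DWL is the triangle between Q = 30 and Q = 60: ½·(60 − 30)·(170 − 125) = 675.

DWL = 675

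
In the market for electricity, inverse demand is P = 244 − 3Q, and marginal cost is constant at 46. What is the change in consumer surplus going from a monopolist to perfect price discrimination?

A monopolist chooses Q where MR = MC. MR = 244 − 6Q; setting this equal to 46 gives Q = 33 and P = 145.
CS = ½·(244 − 145)·33 = 1633.5.
With perfect price discrimination, output is the efficient level Q = 66 (where demand meets MC), but every buyer pays their willingness to pay: CS = 0 and PS = total surplus.
CS = 0.
Change in consumer surplus: 0 − 1633.5 = −1633.5.

Consumer surplus falls by 1633.5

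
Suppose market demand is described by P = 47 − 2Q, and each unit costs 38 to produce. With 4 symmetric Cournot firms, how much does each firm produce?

In a 4-firm Cournot equilibrium, symmetry and the first-order condition give q = (47 − 38)/(10) = 0.9. So Q = 3.6 and P = 39.8.

q_i = 0.9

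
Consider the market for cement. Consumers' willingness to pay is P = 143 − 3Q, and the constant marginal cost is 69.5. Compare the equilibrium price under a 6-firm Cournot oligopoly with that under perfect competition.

In a 6-firm Cournot equilibrium, symmetry and the first-order condition give q = (143 − 69.5)/(21) = 3.5. So Q = 21 and P = 80.
Competitive firms price at marginal cost: P = 69.5, giving Q = 24.5.

Cournot: P = 80; Competition: P = 69.5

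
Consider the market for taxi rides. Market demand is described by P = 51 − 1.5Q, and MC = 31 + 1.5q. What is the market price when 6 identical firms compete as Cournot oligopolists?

Cournot with 6 identical firms: the symmetric best-response condition is 51 − 10.5q = 31 + 1.5q. Each firm produces q = 5/3, total output Q = 10, price P = 36.

P = 36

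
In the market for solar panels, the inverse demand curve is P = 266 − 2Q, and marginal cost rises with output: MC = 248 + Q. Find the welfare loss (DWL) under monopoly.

DWL = 8.64

Competitive equilibrium sets price equal to marginal cost: 266 − 2Q = 248 + Q, so Q = 6 and P = 254.
The monopolist equates marginal revenue to marginal cost: 266 − 4Q = 248 + Q, so Q = 3.6. From demand, P = 258.8.
CS = ½·(266 − 254)·6 = 36; PS = (254·6 − 248·6 − ½·1·6²) = 18; TS = 54.
CS = ½·(266 − 258.8)·3.6 = 12.96; PS = (258.8·3.6 − 248·3.6 − ½·1·3.6²) = 32.4; TS = 45.36.
DWL = 54 − 45.36 = 8.64.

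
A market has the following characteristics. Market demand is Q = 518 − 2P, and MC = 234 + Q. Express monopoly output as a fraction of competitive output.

Q_m/Q_c = 0.75

Inverting demand: P = 259 − 0.5Q.
Monopoly sets MR = MC: 259 − Q = 234 + Q ⇒ Q = 12.5, P = 259 − 0.5·12.5 = 252.75.
Under competition P = MC: 259 − 0.5Q = 234 + Q ⇒ Q = 50/3, P = 752/3.
Ratio Q_m/Q_c = 12.5/(50/3) = 0.75.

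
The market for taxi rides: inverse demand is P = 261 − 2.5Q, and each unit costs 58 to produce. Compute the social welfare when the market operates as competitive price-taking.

Competitive firms price at marginal cost: P = 58, giving Q = 81.2.
CS = ½·(261 − 58)·81.2 = 8241.8; PS = (58 − 58)·81.2 = 0; TS = 8241.8.

TS = 8241.8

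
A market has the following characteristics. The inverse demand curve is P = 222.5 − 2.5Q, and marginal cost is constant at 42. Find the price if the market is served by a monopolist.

P = 132.25

The monopolist equates marginal revenue to marginal cost: 222.5 − 5Q = 42, so Q = 36.1. From demand, P = 132.25.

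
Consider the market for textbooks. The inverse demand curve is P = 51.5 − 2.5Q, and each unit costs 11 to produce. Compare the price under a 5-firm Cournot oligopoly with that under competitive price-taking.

Cournot: P = 17.75; Competition: P = 11

In a 5-firm Cournot equilibrium, symmetry and the first-order condition give q = (51.5 − 11)/(15) = 2.7. So Q = 13.5 and P = 17.75.
Perfect competition: P = MC = 11, so 51.5 − 2.5Q = 11 and Q = 16.2.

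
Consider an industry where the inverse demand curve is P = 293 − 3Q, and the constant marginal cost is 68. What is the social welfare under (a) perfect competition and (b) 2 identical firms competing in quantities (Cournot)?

Perfect competition: P = MC = 68, so 293 − 3Q = 68 and Q = 75.
CS = ½·(293 − 68)·75 = 8437.5; PS = (68 − 68)·75 = 0; TS = 8437.5.
With 2 symmetric Cournot firms, each firm's FOC gives 293 − 9q = 68, so q = 25, Q = 2·25 = 50, and P = 143.
CS = ½·(293 − 143)·50 = 3750; PS = (143 − 68)·50 = 3750; TS = 7500.

Competition: TS = 8437.5; Cournot: TS = 7500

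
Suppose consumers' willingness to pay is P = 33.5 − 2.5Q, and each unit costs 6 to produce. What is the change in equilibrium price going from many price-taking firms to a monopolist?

P rises by 13.75

Under competition P = MC = 6, so Q = (33.5 − 6)/2.5 = 11.
The monopolist equates marginal revenue to marginal cost: 33.5 − 5Q = 6, so Q = 5.5. From demand, P = 19.75.
Change in equilibrium price: 19.75 − 6 = 13.75.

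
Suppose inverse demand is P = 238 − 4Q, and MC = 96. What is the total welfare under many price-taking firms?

TS = 2520.5

Perfect competition: P = MC = 96, so 238 − 4Q = 96 and Q = 35.5.
CS = ½·(238 − 96)·35.5 = 2520.5; PS = (96 − 96)·35.5 = 0; TS = 2520.5.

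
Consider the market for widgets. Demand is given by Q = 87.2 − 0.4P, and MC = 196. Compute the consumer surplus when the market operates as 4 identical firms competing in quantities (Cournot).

Inverting demand: P = 218 − 2.5Q.
In a 4-firm Cournot equilibrium, symmetry and the first-order condition give q = (218 − 196)/(12.5) = 1.76. So Q = 7.04 and P = 200.4.
CS = ½·(218 − 200.4)·7.04 = 61.952.

CS = 61.952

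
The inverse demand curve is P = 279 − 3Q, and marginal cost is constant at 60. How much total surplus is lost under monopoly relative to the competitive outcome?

Perfect competition: P = MC = 60, so 279 − 3Q = 60 and Q = 73.
A monopolist chooses Q where MR = MC. MR = 279 − 6Q; setting this equal to 60 gives Q = 36.5 and P = 169.5.
DWL is the triangle between Q = 36.5 and Q = 73: ½·(73 − 36.5)·(169.5 − 60) = 1998.375.

DWL = 1998.375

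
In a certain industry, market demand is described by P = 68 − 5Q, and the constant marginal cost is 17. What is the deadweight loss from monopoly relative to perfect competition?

DWL = 65.025

Competitive firms price at marginal cost: P = 17, giving Q = 10.2.
Monopoly sets MR = MC: 68 − 10Q = 17 ⇒ Q = 5.1, P = 68 − 5·5.1 = 42.5.
DWL is the triangle between Q = 5.1 and Q = 10.2: ½·(10.2 − 5.1)·(42.5 − 17) = 65.025.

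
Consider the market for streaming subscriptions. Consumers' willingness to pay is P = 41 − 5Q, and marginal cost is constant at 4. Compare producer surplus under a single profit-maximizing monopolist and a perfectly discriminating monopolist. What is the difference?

PS rises by 68.45

The monopolist equates marginal revenue to marginal cost: 41 − 10Q = 4, so Q = 3.7. From demand, P = 22.5.
PS = (22.5 − 4)·3.7 = 68.45.
Under first-degree price discrimination the firm charges each unit its demand price and produces up to where P = MC, i.e. Q = 7.4. Consumer surplus is zero; producer surplus equals total surplus.
PS = ½·(41 − 4)·7.4 = 136.9.
Change in producer surplus: 136.9 − 68.45 = 68.45.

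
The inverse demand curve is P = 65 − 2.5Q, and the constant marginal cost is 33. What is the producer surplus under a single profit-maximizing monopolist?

PS = 102.4

A monopolist chooses Q where MR = MC. MR = 65 − 5Q; setting this equal to 33 gives Q = 6.4 and P = 49.
PS = (49 − 33)·6.4 = 102.4.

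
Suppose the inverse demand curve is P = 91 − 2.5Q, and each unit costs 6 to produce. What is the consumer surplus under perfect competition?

CS = 1445

Competitive firms price at marginal cost: P = 6, giving Q = 34.
CS = ½·(91 − 6)·34 = 1445.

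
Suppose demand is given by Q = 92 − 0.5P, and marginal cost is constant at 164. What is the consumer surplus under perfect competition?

CS = 100

Inverting demand: P = 184 − 2Q.
Competitive firms price at marginal cost: P = 164, giving Q = 10.
CS = ½·(184 − 164)·10 = 100.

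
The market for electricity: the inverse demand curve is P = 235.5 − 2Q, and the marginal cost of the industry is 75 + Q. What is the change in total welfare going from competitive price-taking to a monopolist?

Total welfare falls by 686.94

Competitive equilibrium sets price equal to marginal cost: 235.5 − 2Q = 75 + Q, so Q = 53.5 and P = 128.5.
CS = ½·(235.5 − 128.5)·53.5 = 2862.25; PS = (128.5·53.5 − 75·53.5 − ½·1·53.5²) = 1431.125; TS = 4293.375.
Monopoly sets MR = MC: 235.5 − 4Q = 75 + Q ⇒ Q = 32.1, P = 235.5 − 2·32.1 = 171.3.
CS = ½·(235.5 − 171.3)·32.1 = 1030.41; PS = (171.3·32.1 − 75·32.1 − ½·1·32.1²) = 2576.025; TS = 3606.435.
Change in total welfare: 3606.435 − 4293.375 = −686.94.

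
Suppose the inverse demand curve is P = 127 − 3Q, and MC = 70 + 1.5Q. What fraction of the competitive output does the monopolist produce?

Q_m/Q_c = 0.6

A monopolist chooses Q where MR = MC. MR = 127 − 6Q; setting this equal to 70 + 1.5Q gives Q = 7.6 and P = 104.2.
Competitive equilibrium sets price equal to marginal cost: 127 − 3Q = 70 + 1.5Q, so Q = 38/3 and P = 89.
Ratio Q_m/Q_c = 7.6/(38/3) = 0.6.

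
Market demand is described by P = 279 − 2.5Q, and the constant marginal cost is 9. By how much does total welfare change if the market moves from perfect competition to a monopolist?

Competitive firms price at marginal cost: P = 9, giving Q = 108.
CS = ½·(279 − 9)·108 = 14580; PS = (9 − 9)·108 = 0; TS = 14580.
Monopoly sets MR = MC: 279 − 5Q = 9 ⇒ Q = 54, P = 279 − 2.5·54 = 144.
CS = ½·(279 − 144)·54 = 3645; PS = (144 − 9)·54 = 7290; TS = 10935.
Change in total welfare: 10935 − 14580 = −3645.

TS falls by 3645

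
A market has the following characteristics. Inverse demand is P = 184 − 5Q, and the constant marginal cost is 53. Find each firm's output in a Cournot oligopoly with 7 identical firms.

q_i = 3.275

In a 7-firm Cournot equilibrium, symmetry and the first-order condition give q = (184 − 53)/(40) = 3.275. So Q = 22.925 and P = 69.375.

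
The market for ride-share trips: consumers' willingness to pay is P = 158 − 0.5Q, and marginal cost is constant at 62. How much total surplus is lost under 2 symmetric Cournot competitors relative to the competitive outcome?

DWL = 1024

Perfect competition: P = MC = 62, so 158 − 0.5Q = 62 and Q = 192.
In a 2-firm Cournot equilibrium, symmetry and the first-order condition give q = (158 − 62)/(1.5) = 64. So Q = 128 and P = 94.
DWL is the triangle between Q = 128 and Q = 192: ½·(192 − 128)·(94 − 62) = 1024.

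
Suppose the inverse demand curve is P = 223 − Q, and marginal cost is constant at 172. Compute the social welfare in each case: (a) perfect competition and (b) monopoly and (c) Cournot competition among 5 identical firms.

Competition: TS = 1300.5; Monopoly: TS = 975.375; Cournot: TS = 1264.375

Under competition P = MC = 172, so Q = (223 − 172)/1 = 51.
CS = ½·(223 − 172)·51 = 1300.5; PS = (172 − 172)·51 = 0; TS = 1300.5.
Monopoly sets MR = MC: 223 − 2Q = 172 ⇒ Q = 25.5, P = 223 − 25.5 = 197.5.
CS = ½·(223 − 197.5)·25.5 = 325.125; PS = (197.5 − 172)·25.5 = 650.25; TS = 975.375.
With 5 symmetric Cournot firms, each firm's FOC gives 223 − 6q = 172, so q = 8.5, Q = 5·8.5 = 42.5, and P = 180.5.
CS = ½·(223 − 180.5)·42.5 = 903.125; PS = (180.5 − 172)·42.5 = 361.25; TS = 1264.375.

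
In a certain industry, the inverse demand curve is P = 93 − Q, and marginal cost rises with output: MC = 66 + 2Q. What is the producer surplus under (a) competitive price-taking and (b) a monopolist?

Competitive equilibrium sets price equal to marginal cost: 93 − Q = 66 + 2Q, so Q = 9 and P = 84.
PS = P·Q − VC(Q) = 84·9 − (66·9 + ½·2·9²) = 81.
A monopolist chooses Q where MR = MC. MR = 93 − 2Q; setting this equal to 66 + 2Q gives Q = 6.75 and P = 86.25.
PS = P·Q − VC(Q) = 86.25·6.75 − (66·6.75 + ½·2·6.75²) = 91.125.

Competition: PS = 81; Monopoly: PS = 91.125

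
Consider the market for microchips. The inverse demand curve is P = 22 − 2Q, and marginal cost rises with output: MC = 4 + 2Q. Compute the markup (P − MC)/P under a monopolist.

A monopolist chooses Q where MR = MC. MR = 22 − 4Q; setting this equal to 4 + 2Q gives Q = 3 and P = 16.
Lerner index = (P − MC)/P = (16 − 10)/16 = 0.375.

Lerner index = 0.375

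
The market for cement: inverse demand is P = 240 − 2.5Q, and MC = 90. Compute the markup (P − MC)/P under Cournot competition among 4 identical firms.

Lerner index = 0.25

Cournot with 4 identical firms: the symmetric best-response condition is 240 − 12.5q = 90. Each firm produces q = 12, total output Q = 48, price P = 120.
Lerner index = (P − MC)/P = (120 − 90)/120 = 0.25.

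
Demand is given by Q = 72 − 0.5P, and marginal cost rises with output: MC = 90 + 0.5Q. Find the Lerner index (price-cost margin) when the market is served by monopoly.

Lerner index = 0.2

Inverting demand: P = 144 − 2Q.
Monopoly sets MR = MC: 144 − 4Q = 90 + 0.5Q ⇒ Q = 12, P = 144 − 2·12 = 120.
Lerner index = (P − MC)/P = (120 − 96)/120 = 0.2.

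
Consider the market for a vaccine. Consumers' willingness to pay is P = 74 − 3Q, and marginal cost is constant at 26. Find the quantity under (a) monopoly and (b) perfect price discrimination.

The monopolist equates marginal revenue to marginal cost: 74 − 6Q = 26, so Q = 8. From demand, P = 50.
Under first-degree price discrimination the firm charges each unit its demand price and produces up to where P = MC, i.e. Q = 16. Consumer surplus is zero; producer surplus equals total surplus.

Monopoly: Q = 8; Perfect PD: Q = 16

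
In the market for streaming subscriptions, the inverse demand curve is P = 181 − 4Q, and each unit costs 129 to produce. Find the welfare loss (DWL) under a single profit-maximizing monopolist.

Under competition P = MC = 129, so Q = (181 − 129)/4 = 13.
Monopoly sets MR = MC: 181 − 8Q = 129 ⇒ Q = 6.5, P = 181 − 4·6.5 = 155.
DWL is the triangle between Q = 6.5 and Q = 13: ½·(13 − 6.5)·(155 − 129) = 84.5.

DWL = 84.5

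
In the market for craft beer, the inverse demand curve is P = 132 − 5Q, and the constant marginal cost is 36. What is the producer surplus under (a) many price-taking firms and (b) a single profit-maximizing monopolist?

Under competition P = MC = 36, so Q = (132 − 36)/5 = 19.2.
PS = (36 − 36)·19.2 = 0.
Monopoly sets MR = MC: 132 − 10Q = 36 ⇒ Q = 9.6, P = 132 − 5·9.6 = 84.
PS = (84 − 36)·9.6 = 460.8.

Competition: PS = 0; Monopoly: PS = 460.8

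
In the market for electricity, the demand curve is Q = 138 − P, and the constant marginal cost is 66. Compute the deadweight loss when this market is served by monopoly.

Inverting demand: P = 138 − Q.
Under competition P = MC = 66, so Q = (138 − 66)/1 = 72.
The monopolist equates marginal revenue to marginal cost: 138 − 2Q = 66, so Q = 36. From demand, P = 102.
DWL is the triangle between Q = 36 and Q = 72: ½·(72 − 36)·(102 − 66) = 648.

DWL = 648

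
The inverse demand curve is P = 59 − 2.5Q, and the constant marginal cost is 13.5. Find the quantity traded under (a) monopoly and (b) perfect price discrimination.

The monopolist equates marginal revenue to marginal cost: 59 − 5Q = 13.5, so Q = 9.1. From demand, P = 36.25.
A perfectly discriminating monopolist sells every unit with P(Q) ≥ MC(Q), so output equals the competitive quantity Q = 18.2. Each buyer pays their reservation price, so CS = 0 and the firm captures all surplus.

Monopoly: Q = 9.1; Perfect PD: Q = 18.2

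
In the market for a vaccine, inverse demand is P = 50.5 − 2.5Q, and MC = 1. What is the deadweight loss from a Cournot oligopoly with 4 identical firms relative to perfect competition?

Competitive firms price at marginal cost: P = 1, giving Q = 19.8.
In a 4-firm Cournot equilibrium, symmetry and the first-order condition give q = (50.5 − 1)/(12.5) = 3.96. So Q = 15.84 and P = 10.9.
DWL is the triangle between Q = 15.84 and Q = 19.8: ½·(19.8 − 15.84)·(10.9 − 1) = 19.602.

DWL = 19.602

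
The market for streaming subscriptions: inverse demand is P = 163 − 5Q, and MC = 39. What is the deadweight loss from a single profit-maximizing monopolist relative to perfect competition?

DWL = 384.4

Competitive firms price at marginal cost: P = 39, giving Q = 24.8.
A monopolist chooses Q where MR = MC. MR = 163 − 10Q; setting this equal to 39 gives Q = 12.4 and P = 101.
DWL is the triangle between Q = 12.4 and Q = 24.8: ½·(24.8 − 12.4)·(101 − 39) = 384.4.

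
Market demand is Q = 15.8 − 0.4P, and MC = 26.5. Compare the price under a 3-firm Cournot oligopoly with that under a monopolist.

Cournot: P = 29.75; Monopoly: P = 33

Inverting demand: P = 39.5 − 2.5Q.
Cournot with 3 identical firms: the symmetric best-response condition is 39.5 − 10q = 26.5. Each firm produces q = 1.3, total output Q = 3.9, price P = 29.75.
Monopoly sets MR = MC: 39.5 − 5Q = 26.5 ⇒ Q = 2.6, P = 39.5 − 2.5·2.6 = 33.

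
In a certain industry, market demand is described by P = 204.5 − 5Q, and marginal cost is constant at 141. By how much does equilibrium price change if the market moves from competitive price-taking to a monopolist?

Equilibrium price rises by 31.75

Perfect competition: P = MC = 141, so 204.5 − 5Q = 141 and Q = 12.7.
A monopolist chooses Q where MR = MC. MR = 204.5 − 10Q; setting this equal to 141 gives Q = 6.35 and P = 172.75.
Change in equilibrium price: 172.75 − 141 = 31.75.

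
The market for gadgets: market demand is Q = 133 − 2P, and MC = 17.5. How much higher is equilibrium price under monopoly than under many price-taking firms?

P rises by 24.5

Inverting demand: P = 66.5 − 0.5Q.
Perfect competition: P = MC = 17.5, so 66.5 − 0.5Q = 17.5 and Q = 98.
The monopolist equates marginal revenue to marginal cost: 66.5 − Q = 17.5, so Q = 49. From demand, P = 42.
Change in equilibrium price: 42 − 17.5 = 24.5.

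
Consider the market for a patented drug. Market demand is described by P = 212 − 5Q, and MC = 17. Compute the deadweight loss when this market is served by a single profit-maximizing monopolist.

Perfect competition: P = MC = 17, so 212 − 5Q = 17 and Q = 39.
A monopolist chooses Q where MR = MC. MR = 212 − 10Q; setting this equal to 17 gives Q = 19.5 and P = 114.5.
DWL is the triangle between Q = 19.5 and Q = 39: ½·(39 − 19.5)·(114.5 − 17) = 950.625.

DWL = 950.625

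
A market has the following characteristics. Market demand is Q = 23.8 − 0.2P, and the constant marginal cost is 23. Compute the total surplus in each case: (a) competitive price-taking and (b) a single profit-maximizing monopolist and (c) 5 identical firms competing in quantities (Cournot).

Inverting demand: P = 119 − 5Q.
Perfect competition: P = MC = 23, so 119 − 5Q = 23 and Q = 19.2.
CS = ½·(119 − 23)·19.2 = 921.6; PS = (23 − 23)·19.2 = 0; TS = 921.6.
A monopolist chooses Q where MR = MC. MR = 119 − 10Q; setting this equal to 23 gives Q = 9.6 and P = 71.
CS = ½·(119 − 71)·9.6 = 230.4; PS = (71 − 23)·9.6 = 460.8; TS = 691.2.
With 5 symmetric Cournot firms, each firm's FOC gives 119 − 30q = 23, so q = 3.2, Q = 5·3.2 = 16, and P = 39.
CS = ½·(119 − 39)·16 = 640; PS = (39 − 23)·16 = 256; TS = 896.

Competition: TS = 921.6; Monopoly: TS = 691.2; Cournot: TS = 896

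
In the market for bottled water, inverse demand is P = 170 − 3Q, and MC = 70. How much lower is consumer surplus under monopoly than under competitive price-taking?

Consumer surplus falls by 1250

Under competition P = MC = 70, so Q = (170 − 70)/3 = 100/3.
CS = ½·(170 − 70)·100/3 = 5000/3.
A monopolist chooses Q where MR = MC. MR = 170 − 6Q; setting this equal to 70 gives Q = 50/3 and P = 120.
CS = ½·(170 − 120)·50/3 = 1250/3.
Change in consumer surplus: 1250/3 − 5000/3 = −1250.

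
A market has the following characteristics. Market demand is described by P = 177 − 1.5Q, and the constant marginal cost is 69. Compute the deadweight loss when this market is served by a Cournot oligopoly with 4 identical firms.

Under competition P = MC = 69, so Q = (177 − 69)/1.5 = 72.
In a 4-firm Cournot equilibrium, symmetry and the first-order condition give q = (177 − 69)/(7.5) = 14.4. So Q = 57.6 and P = 90.6.
DWL is the triangle between Q = 57.6 and Q = 72: ½·(72 − 57.6)·(90.6 − 69) = 155.52.

DWL = 155.52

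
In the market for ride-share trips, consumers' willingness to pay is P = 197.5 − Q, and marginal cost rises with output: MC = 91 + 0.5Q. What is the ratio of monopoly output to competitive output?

Q_m/Q_c = 0.6

The monopolist equates marginal revenue to marginal cost: 197.5 − 2Q = 91 + 0.5Q, so Q = 42.6. From demand, P = 154.9.
Competitive equilibrium sets price equal to marginal cost: 197.5 − Q = 91 + 0.5Q, so Q = 71 and P = 126.5.
Ratio Q_m/Q_c = 42.6/71 = 0.6.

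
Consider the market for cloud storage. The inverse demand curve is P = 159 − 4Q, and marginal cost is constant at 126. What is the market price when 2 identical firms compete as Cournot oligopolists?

P = 137

In a 2-firm Cournot equilibrium, symmetry and the first-order condition give q = (159 − 126)/(12) = 2.75. So Q = 5.5 and P = 137.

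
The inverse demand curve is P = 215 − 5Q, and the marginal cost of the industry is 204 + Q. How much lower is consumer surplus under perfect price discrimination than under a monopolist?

The monopolist equates marginal revenue to marginal cost: 215 − 10Q = 204 + Q, so Q = 1. From demand, P = 210.
CS = ½·(215 − 210)·1 = 2.5.
Under first-degree price discrimination the firm charges each unit its demand price and produces up to where P = MC, i.e. Q = 11/6. Consumer surplus is zero; producer surplus equals total surplus.
CS = 0.
Change in consumer surplus: 0 − 2.5 = −2.5.

Consumer surplus falls by 2.5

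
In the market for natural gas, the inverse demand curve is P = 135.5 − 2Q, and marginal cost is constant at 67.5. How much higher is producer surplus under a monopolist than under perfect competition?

PS rises by 578

Competitive firms price at marginal cost: P = 67.5, giving Q = 34.
PS = (67.5 − 67.5)·34 = 0.
The monopolist equates marginal revenue to marginal cost: 135.5 − 4Q = 67.5, so Q = 17. From demand, P = 101.5.
PS = (101.5 − 67.5)·17 = 578.
Change in producer surplus: 578 − 0 = 578.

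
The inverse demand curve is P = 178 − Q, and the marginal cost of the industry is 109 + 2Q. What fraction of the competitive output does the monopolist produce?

Q_m/Q_c = 0.75

A monopolist chooses Q where MR = MC. MR = 178 − 2Q; setting this equal to 109 + 2Q gives Q = 17.25 and P = 160.75.
Competitive equilibrium sets price equal to marginal cost: 178 − Q = 109 + 2Q, so Q = 23 and P = 155.
Ratio Q_m/Q_c = 17.25/23 = 0.75.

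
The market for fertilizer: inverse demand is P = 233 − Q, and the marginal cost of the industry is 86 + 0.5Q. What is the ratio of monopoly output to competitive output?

A monopolist chooses Q where MR = MC. MR = 233 − 2Q; setting this equal to 86 + 0.5Q gives Q = 58.8 and P = 174.2.
Under competition P = MC: 233 − Q = 86 + 0.5Q ⇒ Q = 98, P = 135.
Ratio Q_m/Q_c = 58.8/98 = 0.6.

Q_m/Q_c = 0.6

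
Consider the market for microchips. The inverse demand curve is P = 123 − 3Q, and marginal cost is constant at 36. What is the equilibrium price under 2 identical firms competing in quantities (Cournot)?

P = 65

In a 2-firm Cournot equilibrium, symmetry and the first-order condition give q = (123 − 36)/(9) = 29/3. So Q = 58/3 and P = 65.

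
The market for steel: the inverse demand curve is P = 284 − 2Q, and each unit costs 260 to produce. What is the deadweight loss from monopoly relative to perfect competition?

Perfect competition: P = MC = 260, so 284 − 2Q = 260 and Q = 12.
Monopoly sets MR = MC: 284 − 4Q = 260 ⇒ Q = 6, P = 284 − 2·6 = 272.
DWL is the triangle between Q = 6 and Q = 12: ½·(12 − 6)·(272 − 260) = 36.

DWL = 36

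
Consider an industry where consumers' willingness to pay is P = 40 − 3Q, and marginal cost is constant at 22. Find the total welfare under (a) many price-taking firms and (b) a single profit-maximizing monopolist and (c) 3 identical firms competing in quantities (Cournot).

Competition: TS = 54; Monopoly: TS = 40.5; Cournot: TS = 50.625

Under competition P = MC = 22, so Q = (40 − 22)/3 = 6.
CS = ½·(40 − 22)·6 = 54; PS = (22 − 22)·6 = 0; TS = 54.
Monopoly sets MR = MC: 40 − 6Q = 22 ⇒ Q = 3, P = 40 − 3·3 = 31.
CS = ½·(40 − 31)·3 = 13.5; PS = (31 − 22)·3 = 27; TS = 40.5.
In a 3-firm Cournot equilibrium, symmetry and the first-order condition give q = (40 − 22)/(12) = 1.5. So Q = 4.5 and P = 26.5.
CS = ½·(40 − 26.5)·4.5 = 30.375; PS = (26.5 − 22)·4.5 = 20.25; TS = 50.625.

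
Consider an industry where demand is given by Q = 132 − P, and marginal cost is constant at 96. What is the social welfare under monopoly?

Inverting demand: P = 132 − Q.
A monopolist chooses Q where MR = MC. MR = 132 − 2Q; setting this equal to 96 gives Q = 18 and P = 114.
CS = ½·(132 − 114)·18 = 162; PS = (114 − 96)·18 = 324; TS = 486.

TS = 486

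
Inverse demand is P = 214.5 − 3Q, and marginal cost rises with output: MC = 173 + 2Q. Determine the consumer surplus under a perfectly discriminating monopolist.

CS = 0

Under first-degree price discrimination the firm charges each unit its demand price and produces up to where P = MC, i.e. Q = 8.3. Consumer surplus is zero; producer surplus equals total surplus.
CS = 0.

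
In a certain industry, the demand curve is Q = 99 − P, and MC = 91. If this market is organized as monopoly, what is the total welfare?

Inverting demand: P = 99 − Q.
Monopoly sets MR = MC: 99 − 2Q = 91 ⇒ Q = 4, P = 99 − 4 = 95.
CS = ½·(99 − 95)·4 = 8; PS = (95 − 91)·4 = 16; TS = 24.

TS = 24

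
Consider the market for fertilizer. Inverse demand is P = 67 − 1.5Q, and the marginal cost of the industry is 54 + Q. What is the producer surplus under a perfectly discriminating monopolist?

A perfectly discriminating monopolist sells every unit with P(Q) ≥ MC(Q), so output equals the competitive quantity Q = 5.2. Each buyer pays their reservation price, so CS = 0 and the firm captures all surplus.
PS = ½·(67 − 54)·5.2 = 33.8.

PS = 33.8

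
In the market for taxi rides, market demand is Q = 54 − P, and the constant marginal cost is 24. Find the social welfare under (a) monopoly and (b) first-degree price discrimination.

Inverting demand: P = 54 − Q.
Monopoly sets MR = MC: 54 − 2Q = 24 ⇒ Q = 15, P = 54 − 15 = 39.
CS = ½·(54 − 39)·15 = 112.5; PS = (39 − 24)·15 = 225; TS = 337.5.
With perfect price discrimination, output is the efficient level Q = 30 (where demand meets MC), but every buyer pays their willingness to pay: CS = 0 and PS = total surplus.
TS = 450 (equal to competitive TS).

Monopoly: TS = 337.5; Perfect PD: TS = 450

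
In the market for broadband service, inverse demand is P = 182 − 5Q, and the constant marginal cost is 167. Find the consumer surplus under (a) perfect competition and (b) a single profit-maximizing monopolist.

Competition: CS = 22.5; Monopoly: CS = 5.625

Competitive firms price at marginal cost: P = 167, giving Q = 3.
CS = ½·(182 − 167)·3 = 22.5.
Monopoly sets MR = MC: 182 − 10Q = 167 ⇒ Q = 1.5, P = 182 − 5·1.5 = 174.5.
CS = ½·(182 − 174.5)·1.5 = 5.625.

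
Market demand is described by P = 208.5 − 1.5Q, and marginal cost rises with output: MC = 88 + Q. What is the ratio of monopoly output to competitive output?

A monopolist chooses Q where MR = MC. MR = 208.5 − 3Q; setting this equal to 88 + Q gives Q = 30.125 and P = 2613/16.
Under competition P = MC: 208.5 − 1.5Q = 88 + Q ⇒ Q = 48.2, P = 136.2.
Ratio Q_m/Q_c = 30.125/48.2 = 0.625.

Q_m/Q_c = 0.625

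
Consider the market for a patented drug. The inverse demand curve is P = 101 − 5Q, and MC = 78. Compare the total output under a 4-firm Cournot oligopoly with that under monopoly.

Cournot: Q = 3.68; Monopoly: Q = 2.3

Cournot with 4 identical firms: the symmetric best-response condition is 101 − 25q = 78. Each firm produces q = 0.92, total output Q = 3.68, price P = 82.6.
A monopolist chooses Q where MR = MC. MR = 101 − 10Q; setting this equal to 78 gives Q = 2.3 and P = 89.5.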